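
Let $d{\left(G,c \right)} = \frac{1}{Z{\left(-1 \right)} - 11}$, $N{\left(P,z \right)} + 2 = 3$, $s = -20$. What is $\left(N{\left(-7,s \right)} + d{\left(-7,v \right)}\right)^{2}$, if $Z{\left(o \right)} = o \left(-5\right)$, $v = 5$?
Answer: $\frac{25}{36} \approx 0.69444$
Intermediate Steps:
$Z{\left(o \right)} = - 5 o$
$N{\left(P,z \right)} = 1$ ($N{\left(P,z \right)} = -2 + 3 = 1$)
$d{\left(G,c \right)} = - \frac{1}{6}$ ($d{\left(G,c \right)} = \frac{1}{\left(-5\right) \left(-1\right) - 11} = \frac{1}{5 - 11} = \frac{1}{-6} = - \frac{1}{6}$)
$\left(N{\left(-7,s \right)} + d{\left(-7,v \right)}\right)^{2} = \left(1 - \frac{1}{6}\right)^{2} = \left(\frac{5}{6}\right)^{2} = \frac{25}{36}$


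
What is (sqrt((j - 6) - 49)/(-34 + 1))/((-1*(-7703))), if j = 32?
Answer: -I*sqrt(23)/254199 ≈ -1.8866e-5*I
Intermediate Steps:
(sqrt((j - 6) - 49)/(-34 + 1))/((-1*(-7703))) = (sqrt((32 - 6) - 49)/(-34 + 1))/((-1*(-7703))) = (sqrt(26 - 49)/(-33))/7703 = (sqrt(-23)*(-1/33))*(1/7703) = ((I*sqrt(23))*(-1/33))*(1/7703) = -I*sqrt(23)/33*(1/7703) = -I*sqrt(23)/254199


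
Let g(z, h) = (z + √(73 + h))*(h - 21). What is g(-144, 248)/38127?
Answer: -10896/12709 + 227*√321/38127 ≈ -0.75067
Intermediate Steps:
g(z, h) = (-21 + h)*(z + √(73 + h)) (g(z, h) = (z + √(73 + h))*(-21 + h) = (-21 + h)*(z + √(73 + h)))
g(-144, 248)/38127 = (-21*(-144) - 21*√(73 + 248) + 248*(-144) + 248*√(73 + 248))/38127 = (3024 - 21*√321 - 35712 + 248*√321)*(1/38127) = (-32688 + 227*√321)*(1/38127) = -10896/12709 + 227*√321/38127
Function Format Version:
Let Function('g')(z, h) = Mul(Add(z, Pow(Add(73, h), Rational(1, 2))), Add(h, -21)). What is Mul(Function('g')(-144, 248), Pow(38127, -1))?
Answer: Add(Rational(-10896, 12709), Mul(Rational(227, 38127), Pow(321, Rational(1, 2)))) ≈ -0.75067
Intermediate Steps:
Function('g')(z, h) = Mul(Add(-21, h), Add(z, Pow(Add(73, h), Rational(1, 2)))) (Function('g')(z, h) = Mul(Add(z, Pow(Add(73, h), Rational(1, 2))), Add(-21, h)) = Mul(Add(-21, h), Add(z, Pow(Add(73, h), Rational(1, 2)))))
Mul(Function('g')(-144, 248), Pow(38127, -1)) = Mul(Add(Mul(-21, -144), Mul(-21, Pow(Add(73, 248), Rational(1, 2))), Mul(248, -144), Mul(248, Pow(Add(73, 248), Rational(1, 2)))), Pow(38127, -1)) = Mul(Add(3024, Mul(-21, Pow(321, Rational(1, 2))), -35712, Mul(248, Pow(321, Rational(1, 2)))), Rational(1, 38127)) = Mul(Add(-32688, Mul(227, Pow(321, Rational(1, 2)))), Rational(1, 38127)) = Add(Rational(-10896, 12709), Mul(Rational(227, 38127), Pow(321, Rational(1, 2))))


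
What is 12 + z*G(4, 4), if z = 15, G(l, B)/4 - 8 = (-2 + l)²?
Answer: 732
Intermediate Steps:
G(l, B) = 32 + 4*(-2 + l)²
12 + z*G(4, 4) = 12 + 15*(32 + 4*(-2 + 4)²) = 12 + 15*(32 + 4*2²) = 12 + 15*(32 + 4*4) = 12 + 15*(32 + 16) = 12 + 15*48 = 12 + 720 = 732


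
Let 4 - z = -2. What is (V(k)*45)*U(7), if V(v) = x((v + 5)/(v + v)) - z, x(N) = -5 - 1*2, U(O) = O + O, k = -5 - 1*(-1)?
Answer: -8190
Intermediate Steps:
z = 6 (z = 4 - 1*(-2) = 4 + 2 = 6)
k = -4 (k = -5 + 1 = -4)
U(O) = 2*O
x(N) = -7 (x(N) = -5 - 2 = -7)
V(v) = -13 (V(v) = -7 - 1*6 = -7 - 6 = -13)
(V(k)*45)*U(7) = (-13*45)*(2*7) = -585*14 = -8190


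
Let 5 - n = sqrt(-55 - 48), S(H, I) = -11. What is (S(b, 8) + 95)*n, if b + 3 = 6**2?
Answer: 420 - 84*I*sqrt(103) ≈ 420.0 - 852.51*I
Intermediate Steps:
b = 33 (b = -3 + 6**2 = -3 + 36 = 33)
n = 5 - I*sqrt(103) (n = 5 - sqrt(-55 - 48) = 5 - sqrt(-103) = 5 - I*sqrt(103) ≈ 5.0 - 10.149*I)
(S(b, 8) + 95)*n = (-11 + 95)*(5 - I*sqrt(103)) = 84*(5 - I*sqrt(103)) = 420 - 84*I*sqrt(103)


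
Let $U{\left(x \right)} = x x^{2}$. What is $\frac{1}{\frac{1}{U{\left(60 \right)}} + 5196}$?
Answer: $\frac{216000}{1122336001} \approx 0.00019246$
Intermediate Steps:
$U{\left(x \right)} = x^{3}$
$\frac{1}{\frac{1}{U{\left(60 \right)}} + 5196} = \frac{1}{\frac{1}{60^{3}} + 5196} = \frac{1}{\frac{1}{216000} + 5196} = \frac{1}{\frac{1122336001}{216000}} = \frac{216000}{1122336001}$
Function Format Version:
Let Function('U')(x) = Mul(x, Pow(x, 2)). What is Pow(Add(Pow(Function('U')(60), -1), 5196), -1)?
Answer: Rational(216000, 1122336001) ≈ 0.00019246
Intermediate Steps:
Function('U')(x) = Pow(x, 3)
Pow(Add(Pow(Function('U')(60), -1), 5196), -1) = Pow(Add(Pow(Pow(60, 3), -1), 5196), -1) = Pow(Add(Pow(216000, -1), 5196), -1) = Pow(Add(Rational(1, 216000), 5196), -1) = Pow(Rational(1122336001, 216000), -1) = Rational(216000, 1122336001)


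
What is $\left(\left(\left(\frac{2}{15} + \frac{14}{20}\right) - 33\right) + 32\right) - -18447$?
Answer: $\frac{110681}{6} \approx 18447.0$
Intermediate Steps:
$\left(\left(\left(\frac{2}{15} + \frac{14}{20}\right) - 33\right) + 32\right) - -18447 = \left(\left(\left(2 \cdot \frac{1}{15} + 14 \cdot \frac{1}{20}\right) - 33\right) + 32\right) + 18447 = \left(\left(\left(\frac{2}{15} + \frac{7}{10}\right) - 33\right) + 32\right) + 18447 = \left(\left(\frac{5}{6} - 33\right) + 32\right) + 18447 = \left(- \frac{193}{6} + 32\right) + 18447 = - \frac{1}{6} + 18447 = \frac{110681}{6}$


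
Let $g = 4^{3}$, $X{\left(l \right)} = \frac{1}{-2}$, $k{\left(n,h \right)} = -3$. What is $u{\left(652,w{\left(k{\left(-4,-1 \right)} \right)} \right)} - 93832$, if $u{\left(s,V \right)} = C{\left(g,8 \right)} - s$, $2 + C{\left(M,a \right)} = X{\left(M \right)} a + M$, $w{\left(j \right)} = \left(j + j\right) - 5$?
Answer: $-94426$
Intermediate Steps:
$w{\left(j \right)} = -5 + 2 j$ ($w{\left(j \right)} = 2 j - 5 = -5 + 2 j$)
$X{\left(l \right)} = - \frac{1}{2}$
$g = 64$
$C{\left(M,a \right)} = -2 + M - \frac{a}{2}$ ($C{\left(M,a \right)} = -2 + \left(- \frac{a}{2} + M\right) = -2 + \left(M - \frac{a}{2}\right) = -2 + M - \frac{a}{2}$)
$u{\left(s,V \right)} = 58 - s$ ($u{\left(s,V \right)} = \left(-2 + 64 - 4\right) - s = 58 - s$)
$u{\left(652,w{\left(k{\left(-4,-1 \right)} \right)} \right)} - 93832 = \left(58 - 652\right) - 93832 = -594 - 93832 = -94426$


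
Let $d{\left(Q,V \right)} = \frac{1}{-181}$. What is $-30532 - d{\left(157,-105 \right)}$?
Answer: $- \frac{5526291}{181} \approx -30532.0$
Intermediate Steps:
$d{\left(Q,V \right)} = - \frac{1}{181}$
$-30532 - d{\left(157,-105 \right)} = -30532 - - \frac{1}{181} = -30532 + \frac{1}{181} = - \frac{5526291}{181}$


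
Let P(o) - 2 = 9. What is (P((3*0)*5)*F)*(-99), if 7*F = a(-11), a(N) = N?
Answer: 11979/7 ≈ 1711.3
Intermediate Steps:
P(o) = 11 (P(o) = 2 + 9 = 11)
F = -11/7 (F = (⅐)*(-11) = -11/7 ≈ -1.5714)
(P((3*0)*5)*F)*(-99) = (11*(-11/7))*(-99) = -121/7*(-99) = 11979/7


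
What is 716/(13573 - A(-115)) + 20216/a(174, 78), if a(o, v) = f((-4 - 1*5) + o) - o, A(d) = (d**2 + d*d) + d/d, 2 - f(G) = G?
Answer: -130291470/2169943 ≈ -60.044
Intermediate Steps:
f(G) = 2 - G
A(d) = 1 + 2*d**2 (A(d) = (d**2 + d**2) + 1 = 2*d**2 + 1 = 1 + 2*d**2)
a(o, v) = 11 - 2*o (a(o, v) = (2 - ((-4 - 1*5) + o)) - o = (2 - ((-4 - 5) + o)) - o = (2 - (-9 + o)) - o = (2 + (9 - o)) - o = (11 - o) - o = 11 - 2*o)
716/(13573 - A(-115)) + 20216/a(174, 78) = 716/(13573 - (1 + 2*(-115)**2)) + 20216/(11 - 2*174) = 716/(13573 - (1 + 2*13225)) + 20216/(11 - 348) = 716/(13573 - (1 + 26450)) + 20216/(-337) = 716/(13573 - 1*26451) + 20216*(-1/337) = 716/(13573 - 26451) - 20216/337 = 716/(-12878) - 20216/337 = 716*(-1/12878) - 20216/337 = -358/6439 - 20216/337 = -130291470/2169943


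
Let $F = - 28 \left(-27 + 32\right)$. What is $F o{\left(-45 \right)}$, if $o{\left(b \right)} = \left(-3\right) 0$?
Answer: $0$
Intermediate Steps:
$o{\left(b \right)} = 0$
$F = -140$ ($F = \left(-28\right) 5 = -140$)
$F o{\left(-45 \right)} = \left(-140\right) 0 = 0$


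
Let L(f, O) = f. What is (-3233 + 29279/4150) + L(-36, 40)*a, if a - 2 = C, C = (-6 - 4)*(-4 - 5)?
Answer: -27132471/4150 ≈ -6537.9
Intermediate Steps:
C = 90 (C = -10*(-9) = 90)
a = 92 (a = 2 + 90 = 92)
(-3233 + 29279/4150) + L(-36, 40)*a = (-3233 + 29279/4150) - 36*92 = (-3233 + 29279*(1/4150)) - 3312 = (-3233 + 29279/4150) - 3312 = -13387671/4150 - 3312 = -27132471/4150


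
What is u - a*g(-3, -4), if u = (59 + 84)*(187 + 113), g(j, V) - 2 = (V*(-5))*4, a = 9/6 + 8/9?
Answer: 384337/9 ≈ 42704.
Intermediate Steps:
a = 43/18 (a = 9*(1/6) + 8*(1/9) = 3/2 + 8/9 = 43/18 ≈ 2.3889)
g(j, V) = 2 - 20*V (g(j, V) = 2 + (V*(-5))*4 = 2 - 5*V*4 = 2 - 20*V)
u = 42900 (u = 143*300 = 42900)
u - a*g(-3, -4) = 42900 - 43*(2 - 20*(-4))/18 = 42900 - 43*(2 + 80)/18 = 42900 - 43*82/18 = 42900 - 1*1763/9 = 42900 - 1763/9 = 384337/9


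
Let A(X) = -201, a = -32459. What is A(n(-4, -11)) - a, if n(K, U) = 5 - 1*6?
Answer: 32258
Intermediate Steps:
n(K, U) = -1 (n(K, U) = 5 - 6 = -1)
A(n(-4, -11)) - a = -201 - 1*(-32459) = -201 + 32459 = 32258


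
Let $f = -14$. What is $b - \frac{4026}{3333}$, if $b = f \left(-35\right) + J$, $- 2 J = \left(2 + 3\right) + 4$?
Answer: $\frac{97827}{202} \approx 484.29$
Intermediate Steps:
$J = - \frac{9}{2}$ ($J = - \frac{\left(2 + 3\right) + 4}{2} = - \frac{5 + 4}{2} = \left(- \frac{1}{2}\right) 9 = - \frac{9}{2} \approx -4.5$)
$b = \frac{971}{2}$ ($b = \left(-14\right) \left(-35\right) - \frac{9}{2} = 490 - \frac{9}{2} = \frac{971}{2} \approx 485.5$)
$b - \frac{4026}{3333} = \frac{971}{2} - \frac{4026}{3333} = \frac{971}{2} - \frac{122}{101} = \frac{97827}{202}$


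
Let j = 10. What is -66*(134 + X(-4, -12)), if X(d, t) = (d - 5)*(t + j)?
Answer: -10032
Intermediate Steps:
X(d, t) = (-5 + d)*(10 + t) (X(d, t) = (d - 5)*(t + 10) = (-5 + d)*(10 + t))
-66*(134 + X(-4, -12)) = -66*(134 + (-50 - 5*(-12) + 10*(-4) - 4*(-12))) = -66*(134 + (-50 + 60 - 40 + 48)) = -66*(134 + 18) = -66*152 = -10032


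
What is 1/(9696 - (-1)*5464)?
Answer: 1/15160 ≈ 6.5963e-5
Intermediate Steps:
1/(9696 - (-1)*5464) = 1/(9696 - 1*(-5464)) = 1/(9696 + 5464) = 1/15160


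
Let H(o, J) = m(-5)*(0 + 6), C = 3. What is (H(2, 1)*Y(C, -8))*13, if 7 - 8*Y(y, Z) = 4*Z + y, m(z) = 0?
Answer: 0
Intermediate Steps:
Y(y, Z) = 7/8 - Z/2 - y/8 (Y(y, Z) = 7/8 - (4*Z + y)/8 = 7/8 - (y + 4*Z)/8 = 7/8 + (-Z/2 - y/8) = 7/8 - Z/2 - y/8)
H(o, J) = 0 (H(o, J) = 0*(0 + 6) = 0*6 = 0)
(H(2, 1)*Y(C, -8))*13 = (0*(7/8 - ½*(-8) - ⅛*3))*13 = (0*(7/8 + 4 - 3/8))*13 = (0*(9/2))*13 = 0*13 = 0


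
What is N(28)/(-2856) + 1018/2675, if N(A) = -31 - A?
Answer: 3065233/7639800 ≈ 0.40122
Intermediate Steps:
N(28)/(-2856) + 1018/2675 = (-31 - 1*28)/(-2856) + 1018/2675 = (-31 - 28)*(-1/2856) + 1018*(1/2675) = -59*(-1/2856) + 1018/2675 = 59/2856 + 1018/2675 = 3065233/7639800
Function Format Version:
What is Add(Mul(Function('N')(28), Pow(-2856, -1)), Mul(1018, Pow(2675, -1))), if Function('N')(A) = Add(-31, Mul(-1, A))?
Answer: Rational(3065233, 7639800) ≈ 0.40122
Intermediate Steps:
Add(Mul(Function('N')(28), Pow(-2856, -1)), Mul(1018, Pow(2675, -1))) = Add(Mul(Add(-31, Mul(-1, 28)), Pow(-2856, -1)), Mul(1018, Pow(2675, -1))) = Add(Mul(Add(-31, -28), Rational(-1, 2856)), Mul(1018, Rational(1, 2675))) = Add(Mul(-59, Rational(-1, 2856)), Rational(1018, 2675)) = Add(Rational(59, 2856), Rational(1018, 2675)) = Rational(3065233, 7639800)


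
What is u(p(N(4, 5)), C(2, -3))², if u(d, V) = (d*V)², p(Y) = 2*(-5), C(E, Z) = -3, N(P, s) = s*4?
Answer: 810000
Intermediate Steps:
N(P, s) = 4*s
p(Y) = -10
u(d, V) = V²*d² (u(d, V) = (V*d)² = V²*d²)
u(p(N(4, 5)), C(2, -3))² = ((-3)²*(-10)²)² = (9*100)² = 900² = 810000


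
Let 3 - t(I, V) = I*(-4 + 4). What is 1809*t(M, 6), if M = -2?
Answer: 5427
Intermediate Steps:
t(I, V) = 3 (t(I, V) = 3 - I*(-4 + 4) = 3 - I*0 = 3 - 1*0 = 3 + 0 = 3)
1809*t(M, 6) = 1809*3 = 5427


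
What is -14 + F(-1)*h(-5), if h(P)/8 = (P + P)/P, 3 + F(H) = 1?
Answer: -46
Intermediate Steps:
F(H) = -2 (F(H) = -3 + 1 = -2)
h(P) = 16 (h(P) = 8*((P + P)/P) = 8*((2*P)/P) = 8*2 = 16)
-14 + F(-1)*h(-5) = -14 - 2*16 = -14 - 32 = -46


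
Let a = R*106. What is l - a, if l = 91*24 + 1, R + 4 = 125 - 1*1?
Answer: -10535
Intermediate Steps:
R = 120 (R = -4 + (125 - 1*1) = -4 + (125 - 1) = -4 + 124 = 120)
a = 12720 (a = 120*106 = 12720)
l = 2185 (l = 2184 + 1 = 2185)
l - a = 2185 - 1*12720 = 2185 - 12720 = -10535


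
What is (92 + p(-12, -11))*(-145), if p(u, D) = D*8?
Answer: -580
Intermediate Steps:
p(u, D) = 8*D
(92 + p(-12, -11))*(-145) = (92 + 8*(-11))*(-145) = (92 - 88)*(-145) = 4*(-145) = -580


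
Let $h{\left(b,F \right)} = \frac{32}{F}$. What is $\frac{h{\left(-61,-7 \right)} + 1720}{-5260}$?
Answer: $- \frac{3002}{9205} \approx -0.32613$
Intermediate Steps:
$\frac{h{\left(-61,-7 \right)} + 1720}{-5260} = \frac{\frac{32}{-7} + 1720}{-5260} = \left(32 \left(- \frac{1}{7}\right) + 1720\right) \left(- \frac{1}{5260}\right) = \left(- \frac{32}{7} + 1720\right) \left(- \frac{1}{5260}\right) = \frac{12008}{7} \left(- \frac{1}{5260}\right) = - \frac{3002}{9205}$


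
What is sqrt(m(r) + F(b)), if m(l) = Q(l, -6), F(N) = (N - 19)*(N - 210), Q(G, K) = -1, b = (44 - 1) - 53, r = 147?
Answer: sqrt(6379) ≈ 79.869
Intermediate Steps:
b = -10 (b = 43 - 53 = -10)
F(N) = (-210 + N)*(-19 + N) (F(N) = (-19 + N)*(-210 + N) = (-210 + N)*(-19 + N))
m(l) = -1
sqrt(m(r) + F(b)) = sqrt(-1 + (3990 + (-10)**2 - 229*(-10))) = sqrt(-1 + (3990 + 100 + 2290)) = sqrt(-1 + 6380) = sqrt(6379)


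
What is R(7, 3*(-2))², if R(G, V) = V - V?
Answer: 0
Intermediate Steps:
R(G, V) = 0
R(7, 3*(-2))² = 0² = 0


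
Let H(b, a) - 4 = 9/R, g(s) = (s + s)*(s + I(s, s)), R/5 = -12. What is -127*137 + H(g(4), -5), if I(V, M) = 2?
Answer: -347903/20 ≈ -17395.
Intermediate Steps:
R = -60 (R = 5*(-12) = -60)
g(s) = 2*s*(2 + s) (g(s) = (s + s)*(s + 2) = (2*s)*(2 + s) = 2*s*(2 + s))
H(b, a) = 77/20 (H(b, a) = 4 + 9/(-60) = 4 + 9*(-1/60) = 4 - 3/20 = 77/20)
-127*137 + H(g(4), -5) = -127*137 + 77/20 = -17399 + 77/20 = -347903/20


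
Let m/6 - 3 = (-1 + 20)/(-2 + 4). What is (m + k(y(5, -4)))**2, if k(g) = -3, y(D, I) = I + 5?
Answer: 5184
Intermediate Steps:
y(D, I) = 5 + I
m = 75 (m = 18 + 6*((-1 + 20)/(-2 + 4)) = 18 + 6*(19/2) = 18 + 57 = 75)
(m + k(y(5, -4)))**2 = (75 - 3)**2 = 72**2 = 5184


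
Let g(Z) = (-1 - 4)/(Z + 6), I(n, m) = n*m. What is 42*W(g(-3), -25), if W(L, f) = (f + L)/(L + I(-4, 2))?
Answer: 3360/29 ≈ 115.86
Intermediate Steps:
I(n, m) = m*n
g(Z) = -5/(6 + Z)
W(L, f) = (L + f)/(-8 + L) (W(L, f) = (f + L)/(L + 2*(-4)) = (L + f)/(L - 8) = (L + f)/(-8 + L))
42*W(g(-3), -25) = 42*((-5/(6 - 3) - 25)/(-8 - 5/(6 - 3))) = 42*((-5/3 - 25)/(-8 - 5/3)) = 42*(-80/3/(-29/3)) = 42*(-3/29*(-80/3)) = 42*(80/29) = 3360/29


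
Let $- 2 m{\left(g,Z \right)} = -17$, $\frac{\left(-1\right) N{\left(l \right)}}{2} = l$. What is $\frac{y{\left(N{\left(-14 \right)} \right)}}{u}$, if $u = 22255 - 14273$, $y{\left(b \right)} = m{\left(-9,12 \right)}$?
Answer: $\frac{17}{15964} \approx 0.0010649$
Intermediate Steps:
$N{\left(l \right)} = - 2 l$
$m{\left(g,Z \right)} = \frac{17}{2}$ ($m{\left(g,Z \right)} = \left(- \frac{1}{2}\right) \left(-17\right) = \frac{17}{2}$)
$y{\left(b \right)} = \frac{17}{2}$
$u = 7982$ ($u = 22255 - 14273 = 7982$)
$\frac{y{\left(N{\left(-14 \right)} \right)}}{u} = \frac{17}{2 \cdot 7982} = \frac{17}{2} \cdot \frac{1}{7982} = \frac{17}{15964}$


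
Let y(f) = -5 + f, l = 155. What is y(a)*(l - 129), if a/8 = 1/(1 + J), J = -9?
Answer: -156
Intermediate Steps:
a = -1 (a = 8/(1 - 9) = 8/(-8) = 8*(-1/8) = -1)
y(a)*(l - 129) = (-5 - 1)*(155 - 129) = -6*26 = -156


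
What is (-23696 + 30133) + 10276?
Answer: 16713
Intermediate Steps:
(-23696 + 30133) + 10276 = 6437 + 10276 = 16713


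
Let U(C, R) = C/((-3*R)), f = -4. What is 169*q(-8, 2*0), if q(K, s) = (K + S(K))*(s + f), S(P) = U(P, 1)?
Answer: 10816/3 ≈ 3605.3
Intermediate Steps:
U(C, R) = -C/(3*R) (U(C, R) = C*(-1/(3*R)) = -C/(3*R))
S(P) = -P/3 (S(P) = -⅓*P/1 = -⅓*P*1 = -P/3)
q(K, s) = 2*K*(-4 + s)/3 (q(K, s) = (K - K/3)*(s - 4) = (2*K/3)*(-4 + s) = 2*K*(-4 + s)/3)
169*q(-8, 2*0) = 169*((⅔)*(-8)*(-4 + 2*0)) = 169*((⅔)*(-8)*(-4 + 0)) = 169*((⅔)*(-8)*(-4)) = 169*(64/3) = 10816/3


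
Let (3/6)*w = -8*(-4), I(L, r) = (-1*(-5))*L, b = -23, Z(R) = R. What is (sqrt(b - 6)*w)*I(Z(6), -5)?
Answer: 1920*I*sqrt(29) ≈ 10340.0*I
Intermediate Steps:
I(L, r) = 5*L
w = 64 (w = 2*(-8*(-4)) = 2*32 = 64)
(sqrt(b - 6)*w)*I(Z(6), -5) = (sqrt(-23 - 6)*64)*(5*6) = (sqrt(-29)*64)*30 = ((I*sqrt(29))*64)*30 = (64*I*sqrt(29))*30 = 1920*I*sqrt(29)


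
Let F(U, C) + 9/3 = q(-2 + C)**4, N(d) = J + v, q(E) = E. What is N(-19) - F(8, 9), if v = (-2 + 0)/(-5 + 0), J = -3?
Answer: -12003/5 ≈ -2400.6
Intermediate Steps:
v = 2/5 (v = -2/(-5) = -2*(-1/5) = 2/5 ≈ 0.40000)
N(d) = -13/5 (N(d) = -3 + 2/5 = -13/5)
F(U, C) = -3 + (-2 + C)**4
N(-19) - F(8, 9) = -13/5 - (-3 + (-2 + 9)**4) = -13/5 - (-3 + 7**4) = -13/5 - (-3 + 2401) = -13/5 - 1*2398 = -13/5 - 2398 = -12003/5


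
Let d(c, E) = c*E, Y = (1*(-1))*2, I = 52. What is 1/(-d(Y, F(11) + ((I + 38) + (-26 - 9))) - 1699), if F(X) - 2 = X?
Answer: -1/1563 ≈ -0.00063980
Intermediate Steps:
F(X) = 2 + X
Y = -2 (Y = -1*2 = -2)
d(c, E) = E*c
1/(-d(Y, F(11) + ((I + 38) + (-26 - 9))) - 1699) = 1/(-((2 + 11) + ((52 + 38) + (-26 - 9)))*(-2) - 1699) = 1/(-(13 + (90 - 35))*(-2) - 1699) = 1/(-(13 + 55)*(-2) - 1699) = 1/(-68*(-2) - 1699) = 1/(-1*(-136) - 1699) = 1/(136 - 1699) = 1/(-1563) = -1/1563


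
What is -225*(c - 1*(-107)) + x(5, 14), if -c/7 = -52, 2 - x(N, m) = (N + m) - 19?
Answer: -105973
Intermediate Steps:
x(N, m) = 21 - N - m (x(N, m) = 2 - ((N + m) - 19) = 2 - (-19 + N + m) = 2 + (19 - N - m) = 21 - N - m)
c = 364 (c = -7*(-52) = 364)
-225*(c - 1*(-107)) + x(5, 14) = -225*(364 - 1*(-107)) + (21 - 1*5 - 1*14) = -225*(364 + 107) + (21 - 5 - 14) = -225*471 + 2 = -105975 + 2 = -105973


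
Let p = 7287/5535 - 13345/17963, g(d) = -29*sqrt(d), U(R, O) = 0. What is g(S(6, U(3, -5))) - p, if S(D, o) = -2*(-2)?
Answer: -1941231232/33141735 ≈ -58.574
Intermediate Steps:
S(D, o) = 4
p = 19010602/33141735 (p = 7287*(1/5535) - 13345*1/17963 = 2429/1845 - 13345/17963 = 19010602/33141735 ≈ 0.57362)
g(S(6, U(3, -5))) - p = -29*sqrt(4) - 1*19010602/33141735 = -29*2 - 19010602/33141735 = -58 - 19010602/33141735 = -1941231232/33141735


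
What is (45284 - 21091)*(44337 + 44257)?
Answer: 2143354642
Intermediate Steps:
(45284 - 21091)*(44337 + 44257) = 24193*88594 = 2143354642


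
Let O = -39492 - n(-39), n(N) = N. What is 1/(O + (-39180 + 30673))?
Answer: -1/47960 ≈ -2.0851e-5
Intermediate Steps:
O = -39453 (O = -39492 - 1*(-39) = -39492 + 39 = -39453)
1/(O + (-39180 + 30673)) = 1/(-39453 + (-39180 + 30673)) = 1/(-39453 - 8507) = 1/(-47960) = -1/47960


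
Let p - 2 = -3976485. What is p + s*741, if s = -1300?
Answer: -4939783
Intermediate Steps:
p = -3976483 (p = 2 - 3976485 = -3976483)
p + s*741 = -3976483 - 1300*741 = -3976483 - 963300 = -4939783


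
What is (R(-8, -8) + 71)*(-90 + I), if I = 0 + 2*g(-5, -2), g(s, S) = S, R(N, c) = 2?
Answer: -6862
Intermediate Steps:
I = -4 (I = 0 + 2*(-2) = 0 - 4 = -4)
(R(-8, -8) + 71)*(-90 + I) = (2 + 71)*(-90 - 4) = 73*(-94) = -6862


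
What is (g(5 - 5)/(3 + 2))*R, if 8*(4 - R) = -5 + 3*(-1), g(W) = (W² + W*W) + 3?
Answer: 3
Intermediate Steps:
g(W) = 3 + 2*W² (g(W) = (W² + W²) + 3 = 2*W² + 3 = 3 + 2*W²)
R = 5 (R = 4 - (-5 + 3*(-1))/8 = 4 - (-5 - 3)/8 = 4 - ⅛*(-8) = 4 + 1 = 5)
(g(5 - 5)/(3 + 2))*R = ((3 + 2*(5 - 5)²)/(3 + 2))*5 = ((3 + 2*0²)/5)*5 = ((3 + 2*0)*(⅕))*5 = ((3 + 0)*(⅕))*5 = (3*(⅕))*5 = (⅗)*5 = 3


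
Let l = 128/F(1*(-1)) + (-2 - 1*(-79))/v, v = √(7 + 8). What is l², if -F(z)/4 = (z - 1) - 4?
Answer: 19067/45 + 2464*√15/45 ≈ 635.78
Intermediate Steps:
F(z) = 20 - 4*z (F(z) = -4*((z - 1) - 4) = -4*((-1 + z) - 4) = -4*(-5 + z) = 20 - 4*z)
v = √15 ≈ 3.8730
l = 16/3 + 77*√15/15 (l = 128/(20 - 4*(-1)) + (-2 - 1*(-79))/(√15) = 128/(20 - 4*(-1)) + (-2 + 79)*(√15/15) = 128/(20 + 4) + 77*(√15/15) = 128/24 + 77*√15/15 = 128*(1/24) + 77*√15/15 = 16/3 + 77*√15/15 ≈ 25.215)
l² = (16/3 + 77*√15/15)²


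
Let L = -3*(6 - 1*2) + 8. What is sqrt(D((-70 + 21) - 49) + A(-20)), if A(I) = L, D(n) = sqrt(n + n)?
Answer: sqrt(-4 + 14*I) ≈ 2.2978 + 3.0463*I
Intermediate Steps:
D(n) = sqrt(2)*sqrt(n) (D(n) = sqrt(2*n) = sqrt(2)*sqrt(n))
L = -4 (L = -3*(6 - 2) + 8 = -3*4 + 8 = -12 + 8 = -4)
A(I) = -4
sqrt(D((-70 + 21) - 49) + A(-20)) = sqrt(sqrt(2)*sqrt((-70 + 21) - 49) - 4) = sqrt(sqrt(2)*sqrt(-49 - 49) - 4) = sqrt(sqrt(2)*sqrt(-98) - 4) = sqrt(sqrt(2)*(7*I*sqrt(2)) - 4) = sqrt(14*I - 4) = sqrt(-4 + 14*I)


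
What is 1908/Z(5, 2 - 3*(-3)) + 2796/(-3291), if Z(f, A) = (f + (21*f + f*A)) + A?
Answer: 482261/48268 ≈ 9.9913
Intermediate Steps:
Z(f, A) = A + 22*f + A*f (Z(f, A) = (f + (21*f + A*f)) + A = (22*f + A*f) + A = A + 22*f + A*f)
1908/Z(5, 2 - 3*(-3)) + 2796/(-3291) = 1908/((2 - 3*(-3)) + 22*5 + (2 - 3*(-3))*5) + 2796/(-3291) = 1908/((2 + 9) + 110 + (2 + 9)*5) + 2796*(-1/3291) = 1908/(11 + 110 + 11*5) - 932/1097 = 1908/(11 + 110 + 55) - 932/1097 = 1908/176 - 932/1097 = 1908*(1/176) - 932/1097 = 477/44 - 932/1097 = 482261/48268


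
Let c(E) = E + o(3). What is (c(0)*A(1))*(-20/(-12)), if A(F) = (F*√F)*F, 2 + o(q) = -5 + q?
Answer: -20/3 ≈ -6.6667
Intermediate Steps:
o(q) = -7 + q (o(q) = -2 + (-5 + q) = -7 + q)
c(E) = -4 + E (c(E) = E + (-7 + 3) = E - 4 = -4 + E)
A(F) = F^(5/2) (A(F) = F^(3/2)*F = F^(5/2))
(c(0)*A(1))*(-20/(-12)) = ((-4 + 0)*1^(5/2))*(-20/(-12)) = (-4*1)*(-20*(-1/12)) = -4*5/3 = -20/3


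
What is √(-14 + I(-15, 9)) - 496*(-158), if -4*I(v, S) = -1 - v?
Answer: 78368 + I*√70/2 ≈ 78368.0 + 4.1833*I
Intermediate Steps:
I(v, S) = ¼ + v/4 (I(v, S) = -(-1 - v)/4 = ¼ + v/4)
√(-14 + I(-15, 9)) - 496*(-158) = √(-14 + (¼ + (¼)*(-15))) - 496*(-158) = √(-14 + (¼ - 15/4)) + 78368 = √(-14 - 7/2) + 78368 = √(-35/2) + 78368 = I*√70/2 + 78368 = 78368 + I*√70/2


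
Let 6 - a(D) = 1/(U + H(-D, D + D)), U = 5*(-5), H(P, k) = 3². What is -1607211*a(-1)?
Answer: -155899467/16 ≈ -9.7437e+6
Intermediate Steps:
H(P, k) = 9
U = -25
a(D) = 97/16 (a(D) = 6 - 1/(-25 + 9) = 6 - 1/(-16) = 6 - 1*(-1/16) = 6 + 1/16 = 97/16)
-1607211*a(-1) = -1607211*97/16 = -155899467/16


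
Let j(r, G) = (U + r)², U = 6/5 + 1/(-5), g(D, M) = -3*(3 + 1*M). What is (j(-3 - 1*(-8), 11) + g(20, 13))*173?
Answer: -2076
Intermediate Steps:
g(D, M) = -9 - 3*M (g(D, M) = -3*(3 + M) = -9 - 3*M)
U = 1 (U = 6*(⅕) + 1*(-⅕) = 6/5 - ⅕ = 1)
j(r, G) = (1 + r)²
(j(-3 - 1*(-8), 11) + g(20, 13))*173 = ((1 + (-3 - 1*(-8)))² + (-9 - 3*13))*173 = ((1 + (-3 + 8))² + (-9 - 39))*173 = ((1 + 5)² - 48)*173 = (6² - 48)*173 = (36 - 48)*173 = -12*173 = -2076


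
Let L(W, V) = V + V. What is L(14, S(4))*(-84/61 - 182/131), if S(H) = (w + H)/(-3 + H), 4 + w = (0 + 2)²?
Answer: -176848/7991 ≈ -22.131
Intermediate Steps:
w = 0 (w = -4 + (0 + 2)² = -4 + 2² = -4 + 4 = 0)
S(H) = H/(-3 + H) (S(H) = (0 + H)/(-3 + H) = H/(-3 + H))
L(W, V) = 2*V
L(14, S(4))*(-84/61 - 182/131) = (2*(4/(-3 + 4)))*(-84/61 - 182/131) = (2*(4/1))*(-84*1/61 - 182*1/131) = (2*(4*1))*(-84/61 - 182/131) = (2*4)*(-22106/7991) = 8*(-22106/7991) = -176848/7991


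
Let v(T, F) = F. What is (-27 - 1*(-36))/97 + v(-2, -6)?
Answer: -573/97 ≈ -5.9072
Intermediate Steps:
(-27 - 1*(-36))/97 + v(-2, -6) = (-27 - 1*(-36))/97 - 6 = (-27 + 36)*(1/97) - 6 = 9*(1/97) - 6 = 9/97 - 6 = -573/97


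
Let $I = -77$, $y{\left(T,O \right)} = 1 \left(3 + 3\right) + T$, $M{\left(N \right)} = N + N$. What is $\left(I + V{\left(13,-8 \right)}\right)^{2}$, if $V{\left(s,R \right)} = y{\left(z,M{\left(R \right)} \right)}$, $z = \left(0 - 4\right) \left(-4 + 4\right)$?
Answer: $5041$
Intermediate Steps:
$z = 0$ ($z = \left(-4\right) 0 = 0$)
$M{\left(N \right)} = 2 N$
$y{\left(T,O \right)} = 6 + T$ ($y{\left(T,O \right)} = 1 \cdot 6 + T = 6 + T$)
$V{\left(s,R \right)} = 6$ ($V{\left(s,R \right)} = 6 + 0 = 6$)
$\left(I + V{\left(13,-8 \right)}\right)^{2} = \left(-77 + 6\right)^{2} = \left(-71\right)^{2} = 5041$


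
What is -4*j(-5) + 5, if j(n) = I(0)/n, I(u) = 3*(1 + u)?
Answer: 37/5 ≈ 7.4000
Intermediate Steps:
I(u) = 3 + 3*u
j(n) = 3/n (j(n) = (3 + 3*0)/n = (3 + 0)/n = 3/n)
-4*j(-5) + 5 = -12/(-5) + 5 = -12*(-1)/5 + 5 = -4*(-3/5) + 5 = 12/5 + 5 = 37/5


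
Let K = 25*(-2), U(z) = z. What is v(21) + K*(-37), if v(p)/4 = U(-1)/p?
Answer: 38846/21 ≈ 1849.8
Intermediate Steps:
K = -50
v(p) = -4/p (v(p) = 4*(-1/p) = -4/p)
v(21) + K*(-37) = -4/21 - 50*(-37) = -4*1/21 + 1850 = -4/21 + 1850 = 38846/21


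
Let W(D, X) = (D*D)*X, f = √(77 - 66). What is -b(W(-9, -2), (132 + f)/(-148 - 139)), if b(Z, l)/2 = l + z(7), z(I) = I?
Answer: -3754/287 + 2*√11/287 ≈ -13.057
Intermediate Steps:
f = √11 ≈ 3.3166
W(D, X) = X*D² (W(D, X) = D²*X = X*D²)
b(Z, l) = 14 + 2*l (b(Z, l) = 2*(l + 7) = 2*(7 + l) = 14 + 2*l)
-b(W(-9, -2), (132 + f)/(-148 - 139)) = -(14 + 2*((132 + √11)/(-148 - 139))) = -(14 + 2*((132 + √11)/(-287))) = -(14 + 2*((132 + √11)*(-1/287))) = -(14 + 2*(-132/287 - √11/287)) = -(14 + (-264/287 - 2*√11/287)) = -(3754/287 - 2*√11/287) = -3754/287 + 2*√11/287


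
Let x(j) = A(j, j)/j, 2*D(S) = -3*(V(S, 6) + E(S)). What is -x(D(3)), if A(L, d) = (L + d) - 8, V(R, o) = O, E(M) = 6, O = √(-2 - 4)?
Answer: 2*(-3*√6 + 26*I)/(3*(√6 - 6*I)) ≈ -2.7619 + 0.31105*I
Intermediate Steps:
O = I*√6 (O = √(-6) = I*√6 ≈ 2.4495*I)
V(R, o) = I*√6
A(L, d) = -8 + L + d
D(S) = -9 - 3*I*√6/2 (D(S) = (-3*(I*√6 + 6))/2 = (-3*(6 + I*√6))/2 = (-18 - 3*I*√6)/2 = -9 - 3*I*√6/2)
x(j) = (-8 + 2*j)/j (x(j) = (-8 + j + j)/j = (-8 + 2*j)/j)
-x(D(3)) = -(2 - 8/(-9 - 3*I*√6/2)) = -2 + 8/(-9 - 3*I*√6/2)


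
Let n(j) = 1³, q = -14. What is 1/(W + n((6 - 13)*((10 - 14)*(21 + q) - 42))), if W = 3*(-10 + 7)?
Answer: -⅛ ≈ -0.12500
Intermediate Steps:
n(j) = 1
W = -9 (W = 3*(-3) = -9)
1/(W + n((6 - 13)*((10 - 14)*(21 + q) - 42))) = 1/(-9 + 1) = 1/(-8) = -⅛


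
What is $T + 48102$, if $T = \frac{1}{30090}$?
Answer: $\frac{1447389181}{30090} \approx 48102.0$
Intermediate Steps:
$T = \frac{1}{30090} \approx 3.3234 \cdot 10^{-5}$
$T + 48102 = \frac{1}{30090} + 48102 = \frac{1447389181}{30090}$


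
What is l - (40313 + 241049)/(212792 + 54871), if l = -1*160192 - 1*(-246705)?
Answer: 23156047757/267663 ≈ 86512.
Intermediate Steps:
l = 86513 (l = -160192 + 246705 = 86513)
l - (40313 + 241049)/(212792 + 54871) = 86513 - (40313 + 241049)/(212792 + 54871) = 86513 - 281362/267663 = 23156047757/267663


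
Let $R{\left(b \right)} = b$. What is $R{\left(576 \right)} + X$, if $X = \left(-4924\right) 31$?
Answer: $-152068$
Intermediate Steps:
$X = -152644$
$R{\left(576 \right)} + X = 576 - 152644 = -152068$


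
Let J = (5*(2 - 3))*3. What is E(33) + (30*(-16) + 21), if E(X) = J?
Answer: -474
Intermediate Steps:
J = -15 (J = (5*(-1))*3 = -5*3 = -15)
E(X) = -15
E(33) + (30*(-16) + 21) = -15 + (30*(-16) + 21) = -15 + (-480 + 21) = -15 - 459 = -474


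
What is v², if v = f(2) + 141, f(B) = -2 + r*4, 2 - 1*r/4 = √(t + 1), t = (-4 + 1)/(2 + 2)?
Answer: 26569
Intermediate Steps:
t = -¾ (t = -3/4 = -3*¼ = -¾ ≈ -0.75000)
r = 6 (r = 8 - 4*√(-¾ + 1) = 8 - 4*√(¼) = 8 - 4*½ = 8 - 2 = 6)
f(B) = 22 (f(B) = -2 + 6*4 = -2 + 24 = 22)
v = 163 (v = 22 + 141 = 163)
v² = 163² = 26569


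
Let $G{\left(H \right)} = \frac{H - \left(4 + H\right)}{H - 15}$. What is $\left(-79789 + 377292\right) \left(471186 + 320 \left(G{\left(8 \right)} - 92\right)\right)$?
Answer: $\frac{920326125506}{7} \approx 1.3148 \cdot 10^{11}$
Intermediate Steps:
$G{\left(H \right)} = - \frac{4}{-15 + H}$
$\left(-79789 + 377292\right) \left(471186 + 320 \left(G{\left(8 \right)} - 92\right)\right) = \left(-79789 + 377292\right) \left(471186 + 320 \left(- \frac{4}{-15 + 8} - 92\right)\right) = 297503 \left(471186 + 320 \left(- \frac{4}{-7} - 92\right)\right) = 297503 \left(471186 + 320 \left(\left(-4\right) \left(- \frac{1}{7}\right) - 92\right)\right) = 297503 \left(471186 + 320 \left(\frac{4}{7} - 92\right)\right) = 297503 \left(471186 + 320 \left(- \frac{640}{7}\right)\right) = 297503 \left(471186 - \frac{204800}{7}\right) = 297503 \cdot \frac{3093502}{7} = \frac{920326125506}{7}$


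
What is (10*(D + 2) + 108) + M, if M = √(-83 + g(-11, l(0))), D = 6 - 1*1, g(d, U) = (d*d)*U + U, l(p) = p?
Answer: 178 + I*√83 ≈ 178.0 + 9.1104*I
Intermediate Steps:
g(d, U) = U + U*d² (g(d, U) = d²*U + U = U*d² + U = U + U*d²)
D = 5 (D = 6 - 1 = 5)
M = I*√83 (M = √(-83 + 0*(1 + (-11)²)) = √(-83 + 0*(1 + 121)) = √(-83 + 0*122) = √(-83 + 0) = √(-83) = I*√83 ≈ 9.1104*I)
(10*(D + 2) + 108) + M = (10*(5 + 2) + 108) + I*√83 = (10*7 + 108) + I*√83 = (70 + 108) + I*√83 = 178 + I*√83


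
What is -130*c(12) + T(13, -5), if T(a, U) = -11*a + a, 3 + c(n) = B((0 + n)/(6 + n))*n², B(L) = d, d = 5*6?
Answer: -561340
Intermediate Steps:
d = 30
B(L) = 30
c(n) = -3 + 30*n²
T(a, U) = -10*a
-130*c(12) + T(13, -5) = -130*(-3 + 30*12²) - 10*13 = -130*(-3 + 30*144) - 130 = -130*(-3 + 4320) - 130 = -130*4317 - 130 = -561210 - 130 = -561340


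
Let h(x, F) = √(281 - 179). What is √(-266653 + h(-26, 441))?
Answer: √(-266653 + √102) ≈ 516.38*I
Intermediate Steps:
h(x, F) = √102
√(-266653 + h(-26, 441)) = √(-266653 + √102)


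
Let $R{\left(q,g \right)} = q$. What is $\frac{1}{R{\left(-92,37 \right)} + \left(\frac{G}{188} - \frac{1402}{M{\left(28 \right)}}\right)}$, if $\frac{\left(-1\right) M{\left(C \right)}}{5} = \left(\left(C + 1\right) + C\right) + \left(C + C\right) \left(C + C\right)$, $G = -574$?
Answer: $- \frac{1500710}{142515487} \approx -0.01053$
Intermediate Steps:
$M{\left(C \right)} = -5 - 20 C^{2} - 10 C$ ($M{\left(C \right)} = - 5 \left(\left(\left(C + 1\right) + C\right) + \left(C + C\right) \left(C + C\right)\right) = - 5 \left(\left(\left(1 + C\right) + C\right) + 2 C 2 C\right) = - 5 \left(\left(1 + 2 C\right) + 4 C^{2}\right) = - 5 \left(1 + 2 C + 4 C^{2}\right) = -5 - 20 C^{2} - 10 C$)
$\frac{1}{R{\left(-92,37 \right)} + \left(\frac{G}{188} - \frac{1402}{M{\left(28 \right)}}\right)} = \frac{1}{-92 - \left(\frac{287}{94} + \frac{1402}{-5 - 20 \cdot 28^{2} - 280}\right)} = \frac{1}{-92 - \left(\frac{287}{94} + \frac{1402}{-5 - 15680 - 280}\right)} = \frac{1}{-92 - \left(\frac{287}{94} + \frac{1402}{-15965}\right)} = \frac{1}{-92 - \frac{4450167}{1500710}} = \frac{1}{- \frac{142515487}{1500710}} = - \frac{1500710}{142515487}$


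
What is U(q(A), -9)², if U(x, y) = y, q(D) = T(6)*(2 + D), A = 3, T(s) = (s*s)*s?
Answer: 81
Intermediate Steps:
T(s) = s³ (T(s) = s²*s = s³)
q(D) = 432 + 216*D (q(D) = 6³*(2 + D) = 216*(2 + D) = 432 + 216*D)
U(q(A), -9)² = (-9)² = 81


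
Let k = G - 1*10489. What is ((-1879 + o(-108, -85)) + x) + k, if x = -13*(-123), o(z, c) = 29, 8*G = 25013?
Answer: -60907/8 ≈ -7613.4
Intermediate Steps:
G = 25013/8 (G = (1/8)*25013 = 25013/8 ≈ 3126.6)
x = 1599
k = -58899/8 (k = 25013/8 - 1*10489 = 25013/8 - 10489 = -58899/8 ≈ -7362.4)
((-1879 + o(-108, -85)) + x) + k = ((-1879 + 29) + 1599) - 58899/8 = (-1850 + 1599) - 58899/8 = -251 - 58899/8 = -60907/8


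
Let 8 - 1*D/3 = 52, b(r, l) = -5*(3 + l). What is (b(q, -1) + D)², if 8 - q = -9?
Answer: 20164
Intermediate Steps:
q = 17 (q = 8 - 1*(-9) = 8 + 9 = 17)
b(r, l) = -15 - 5*l
D = -132 (D = 24 - 3*52 = 24 - 156 = -132)
(b(q, -1) + D)² = ((-15 - 5*(-1)) - 132)² = ((-15 + 5) - 132)² = (-10 - 132)² = (-142)² = 20164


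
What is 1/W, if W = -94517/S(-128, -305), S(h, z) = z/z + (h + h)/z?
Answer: -561/28827685 ≈ -1.9460e-5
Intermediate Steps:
S(h, z) = 1 + 2*h/z (S(h, z) = 1 + (2*h)/z = 1 + 2*h/z)
W = -28827685/561 (W = -94517*(-305/(-305 + 2*(-128))) = -94517*(-305/(-305 - 256)) = -94517/((-1/305*(-561))) = -94517/561/305 = -94517*305/561 = -28827685/561 ≈ -51386.)
1/W = 1/(-28827685/561) = -561/28827685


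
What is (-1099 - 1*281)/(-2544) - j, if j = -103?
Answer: 21951/212 ≈ 103.54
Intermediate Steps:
(-1099 - 1*281)/(-2544) - j = (-1099 - 1*281)/(-2544) - 1*(-103) = (-1099 - 281)*(-1/2544) + 103 = -1380*(-1/2544) + 103 = 115/212 + 103 = 21951/212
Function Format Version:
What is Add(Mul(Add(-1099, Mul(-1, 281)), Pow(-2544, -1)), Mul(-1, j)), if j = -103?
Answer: Rational(21951, 212) ≈ 103.54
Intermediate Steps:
Add(Mul(Add(-1099, Mul(-1, 281)), Pow(-2544, -1)), Mul(-1, j)) = Add(Mul(Add(-1099, Mul(-1, 281)), Pow(-2544, -1)), Mul(-1, -103)) = Add(Mul(Add(-1099, -281), Rational(-1, 2544)), 103) = Add(Mul(-1380, Rational(-1, 2544)), 103) = Add(Rational(115, 212), 103) = Rational(21951, 212)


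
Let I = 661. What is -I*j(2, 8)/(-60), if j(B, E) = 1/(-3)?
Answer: -661/180 ≈ -3.6722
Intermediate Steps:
j(B, E) = -⅓
-I*j(2, 8)/(-60) = -661*(-⅓/(-60)) = -661*(-⅓*(-1/60)) = -661/180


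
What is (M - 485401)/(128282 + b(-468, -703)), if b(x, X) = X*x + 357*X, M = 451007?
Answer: -34394/206315 ≈ -0.16671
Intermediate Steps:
b(x, X) = 357*X + X*x
(M - 485401)/(128282 + b(-468, -703)) = (451007 - 485401)/(128282 - 703*(357 - 468)) = -34394/(128282 - 703*(-111)) = -34394/(128282 + 78033) = -34394/206315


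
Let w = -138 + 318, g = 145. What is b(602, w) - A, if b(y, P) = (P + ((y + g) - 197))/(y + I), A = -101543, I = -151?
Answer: 45796623/451 ≈ 1.0154e+5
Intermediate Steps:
w = 180
b(y, P) = (-52 + P + y)/(-151 + y) (b(y, P) = (P + ((y + 145) - 197))/(y - 151) = (P + ((145 + y) - 197))/(-151 + y) = (P + (-52 + y))/(-151 + y) = (-52 + P + y)/(-151 + y))
b(602, w) - A = (-52 + 180 + 602)/(-151 + 602) - 1*(-101543) = 730/451 + 101543 = 45796623/451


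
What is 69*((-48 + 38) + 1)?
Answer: -621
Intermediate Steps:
69*((-48 + 38) + 1) = 69*(-10 + 1) = 69*(-9) = -621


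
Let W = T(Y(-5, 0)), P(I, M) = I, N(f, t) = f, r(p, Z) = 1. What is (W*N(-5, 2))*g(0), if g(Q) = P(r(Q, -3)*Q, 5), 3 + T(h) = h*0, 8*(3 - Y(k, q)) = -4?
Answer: 0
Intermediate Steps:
Y(k, q) = 7/2 (Y(k, q) = 3 - 1/8*(-4) = 3 + 1/2 = 7/2)
T(h) = -3 (T(h) = -3 + h*0 = -3 + 0 = -3)
g(Q) = Q (g(Q) = 1*Q = Q)
W = -3
(W*N(-5, 2))*g(0) = -3*(-5)*0 = 15*0 = 0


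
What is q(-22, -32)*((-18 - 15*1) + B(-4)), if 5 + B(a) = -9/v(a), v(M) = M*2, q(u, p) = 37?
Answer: -10915/8 ≈ -1364.4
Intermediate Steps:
v(M) = 2*M
B(a) = -5 - 9/(2*a) (B(a) = -5 - 9*1/(2*a) = -5 - 9/(2*a))
q(-22, -32)*((-18 - 15*1) + B(-4)) = 37*((-18 - 15*1) + (-5 - 9/2/(-4))) = 37*((-18 - 15) + (-5 - 9/2*(-¼))) = 37*(-33 + (-5 + 9/8)) = 37*(-33 - 31/8) = 37*(-295/8) = -10915/8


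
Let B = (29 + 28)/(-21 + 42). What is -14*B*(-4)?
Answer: 152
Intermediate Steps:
B = 19/7 (B = 57/21 = 57*(1/21) = 19/7 ≈ 2.7143)
-14*B*(-4) = -14*19/7*(-4) = -38*(-4) = 152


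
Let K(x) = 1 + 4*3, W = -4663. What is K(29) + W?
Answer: -4650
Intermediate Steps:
K(x) = 13 (K(x) = 1 + 12 = 13)
K(29) + W = 13 - 4663 = -4650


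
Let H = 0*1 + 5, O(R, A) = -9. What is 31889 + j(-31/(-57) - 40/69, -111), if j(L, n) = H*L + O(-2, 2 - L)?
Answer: 41794445/1311 ≈ 31880.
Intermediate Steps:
H = 5 (H = 0 + 5 = 5)
j(L, n) = -9 + 5*L (j(L, n) = 5*L - 9 = -9 + 5*L)
31889 + j(-31/(-57) - 40/69, -111) = 31889 + (-9 + 5*(-31/(-57) - 40/69)) = 31889 + (-9 + 5*(-31*(-1/57) - 40*1/69)) = 31889 + (-9 + 5*(31/57 - 40/69)) = 31889 + (-9 + 5*(-47/1311)) = 31889 + (-9 - 235/1311) = 31889 - 12034/1311 = 41794445/1311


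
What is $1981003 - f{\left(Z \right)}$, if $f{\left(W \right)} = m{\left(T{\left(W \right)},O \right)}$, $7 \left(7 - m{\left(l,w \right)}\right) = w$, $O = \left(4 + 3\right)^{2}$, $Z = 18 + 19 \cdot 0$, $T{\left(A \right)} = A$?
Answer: $1981003$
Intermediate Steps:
$Z = 18$ ($Z = 18 + 0 = 18$)
$O = 49$ ($O = 7^{2} = 49$)
$m{\left(l,w \right)} = 7 - \frac{w}{7}$
$f{\left(W \right)} = 0$ ($f{\left(W \right)} = 7 - 7 = 0$)
$1981003 - f{\left(Z \right)} = 1981003 - 0 = 1981003 + 0 = 1981003$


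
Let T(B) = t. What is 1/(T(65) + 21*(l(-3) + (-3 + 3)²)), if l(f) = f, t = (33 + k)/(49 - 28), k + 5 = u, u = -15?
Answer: -21/1310 ≈ -0.016031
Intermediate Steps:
k = -20 (k = -5 - 15 = -20)
t = 13/21 (t = (33 - 20)/(49 - 28) = 13/21 ≈ 0.61905)
T(B) = 13/21
1/(T(65) + 21*(l(-3) + (-3 + 3)²)) = 1/(13/21 + 21*(-3 + (-3 + 3)²)) = 1/(13/21 + 21*(-3 + 0²)) = 1/(13/21 + 21*(-3 + 0)) = 1/(13/21 + 21*(-3)) = 1/(13/21 - 63) = 1/(-1310/21) = -21/1310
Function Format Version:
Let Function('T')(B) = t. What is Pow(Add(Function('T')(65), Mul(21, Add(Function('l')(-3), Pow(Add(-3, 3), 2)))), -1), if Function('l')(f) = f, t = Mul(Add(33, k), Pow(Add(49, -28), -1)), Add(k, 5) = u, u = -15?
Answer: Rational(-21, 1310) ≈ -0.016031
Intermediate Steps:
k = -20 (k = Add(-5, -15) = -20)
t = Rational(13, 21) (t = Mul(Add(33, -20), Pow(Add(49, -28), -1)) = Mul(13, Pow(21, -1)) = Mul(13, Rational(1, 21)) = Rational(13, 21) ≈ 0.61905)
Function('T')(B) = Rational(13, 21)
Pow(Add(Function('T')(65), Mul(21, Add(Function('l')(-3), Pow(Add(-3, 3), 2)))), -1) = Pow(Add(Rational(13, 21), Mul(21, Add(-3, Pow(Add(-3, 3), 2)))), -1) = Pow(Add(Rational(13, 21), Mul(21, Add(-3, Pow(0, 2)))), -1) = Pow(Add(Rational(13, 21), Mul(21, Add(-3, 0))), -1) = Pow(Add(Rational(13, 21), Mul(21, -3)), -1) = Pow(Add(Rational(13, 21), -63), -1) = Pow(Rational(-1310, 21), -1) = Rational(-21, 1310)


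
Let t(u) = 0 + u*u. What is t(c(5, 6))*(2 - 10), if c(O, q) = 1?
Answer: -8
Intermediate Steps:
t(u) = u² (t(u) = 0 + u² = u²)
t(c(5, 6))*(2 - 10) = 1²*(2 - 10) = 1*(-8) = -8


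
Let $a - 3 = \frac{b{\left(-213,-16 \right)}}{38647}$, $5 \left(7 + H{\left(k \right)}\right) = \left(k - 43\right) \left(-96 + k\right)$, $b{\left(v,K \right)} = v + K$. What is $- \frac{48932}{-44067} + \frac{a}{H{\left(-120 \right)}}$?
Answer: $\frac{66540276519212}{59901636136377} \approx 1.1108$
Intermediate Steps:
$b{\left(v,K \right)} = K + v$
$H{\left(k \right)} = -7 + \frac{\left(-96 + k\right) \left(-43 + k\right)}{5}$ ($H{\left(k \right)} = -7 + \frac{\left(k - 43\right) \left(-96 + k\right)}{5} = -7 + \frac{\left(-43 + k\right) \left(-96 + k\right)}{5} = -7 + \frac{\left(-96 + k\right) \left(-43 + k\right)}{5}$)
$a = \frac{115712}{38647}$ ($a = 3 + \frac{-16 - 213}{38647} = 3 - \frac{229}{38647} = \frac{115712}{38647} \approx 2.9941$)
$- \frac{48932}{-44067} + \frac{a}{H{\left(-120 \right)}} = - \frac{48932}{-44067} + \frac{115712}{38647 \left(\frac{4093}{5} - -3336 + \frac{\left(-120\right)^{2}}{5}\right)} = \left(-48932\right) \left(- \frac{1}{44067}\right) + \frac{115712}{38647 \left(\frac{4093}{5} + 3336 + \frac{1}{5} \cdot 14400\right)} = \frac{48932}{44067} + \frac{115712}{38647 \left(\frac{4093}{5} + 3336 + 2880\right)} = \frac{48932}{44067} + \frac{115712}{38647 \cdot \frac{35173}{5}} = \frac{48932}{44067} + \frac{115712}{38647} \cdot \frac{5}{35173} = \frac{48932}{44067} + \frac{578560}{1359330931} = \frac{66540276519212}{59901636136377}$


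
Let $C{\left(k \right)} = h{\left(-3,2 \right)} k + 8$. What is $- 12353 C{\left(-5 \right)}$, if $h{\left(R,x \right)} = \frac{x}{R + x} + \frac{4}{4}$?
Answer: $-160589$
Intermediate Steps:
$h{\left(R,x \right)} = 1 + \frac{x}{R + x}$ ($h{\left(R,x \right)} = \frac{x}{R + x} + 4 \cdot \frac{1}{4} = \frac{x}{R + x} + 1 = 1 + \frac{x}{R + x}$)
$C{\left(k \right)} = 8 - k$ ($C{\left(k \right)} = \frac{-3 + 2 \cdot 2}{-3 + 2} k + 8 = \frac{-3 + 4}{-1} k + 8 = \left(-1\right) 1 k + 8 = - k + 8 = 8 - k$)
$- 12353 C{\left(-5 \right)} = - 12353 \left(8 - -5\right) = - 12353 \left(8 + 5\right) = \left(-12353\right) 13 = -160589$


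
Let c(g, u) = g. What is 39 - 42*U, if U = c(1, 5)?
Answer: -3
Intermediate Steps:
U = 1
39 - 42*U = 39 - 42*1 = 39 - 42 = -3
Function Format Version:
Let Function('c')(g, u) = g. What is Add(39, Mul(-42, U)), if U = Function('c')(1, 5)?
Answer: -3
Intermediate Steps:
U = 1
Add(39, Mul(-42, U)) = Add(39, Mul(-42, 1)) = Add(39, -42) = -3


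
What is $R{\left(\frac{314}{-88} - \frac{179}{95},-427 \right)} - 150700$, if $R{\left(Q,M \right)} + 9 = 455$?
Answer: $-150254$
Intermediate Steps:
$R{\left(Q,M \right)} = 446$ ($R{\left(Q,M \right)} = -9 + 455 = 446$)
$R{\left(\frac{314}{-88} - \frac{179}{95},-427 \right)} - 150700 = 446 - 150700 = -150254$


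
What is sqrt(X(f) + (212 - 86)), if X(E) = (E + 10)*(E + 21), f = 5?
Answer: 2*sqrt(129) ≈ 22.716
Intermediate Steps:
X(E) = (10 + E)*(21 + E)
sqrt(X(f) + (212 - 86)) = sqrt((210 + 5**2 + 31*5) + (212 - 86)) = sqrt((210 + 25 + 155) + 126) = sqrt(390 + 126) = sqrt(516) = 2*sqrt(129)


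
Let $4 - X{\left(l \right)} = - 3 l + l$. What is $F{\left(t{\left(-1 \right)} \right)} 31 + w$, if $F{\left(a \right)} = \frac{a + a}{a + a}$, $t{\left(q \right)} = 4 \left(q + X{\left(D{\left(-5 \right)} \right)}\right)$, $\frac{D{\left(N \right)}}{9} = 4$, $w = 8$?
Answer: $39$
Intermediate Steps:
$D{\left(N \right)} = 36$ ($D{\left(N \right)} = 9 \cdot 4 = 36$)
$X{\left(l \right)} = 4 + 2 l$ ($X{\left(l \right)} = 4 - \left(- 3 l + l\right) = 4 - - 2 l = 4 + 2 l$)
$t{\left(q \right)} = 304 + 4 q$ ($t{\left(q \right)} = 4 \left(q + \left(4 + 2 \cdot 36\right)\right) = 4 \left(q + \left(4 + 72\right)\right) = 4 \left(q + 76\right) = 4 \left(76 + q\right) = 304 + 4 q$)
$F{\left(a \right)} = 1$ ($F{\left(a \right)} = \frac{2 a}{2 a} = 2 a \frac{1}{2 a} = 1$)
$F{\left(t{\left(-1 \right)} \right)} 31 + w = 1 \cdot 31 + 8 = 31 + 8 = 39$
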